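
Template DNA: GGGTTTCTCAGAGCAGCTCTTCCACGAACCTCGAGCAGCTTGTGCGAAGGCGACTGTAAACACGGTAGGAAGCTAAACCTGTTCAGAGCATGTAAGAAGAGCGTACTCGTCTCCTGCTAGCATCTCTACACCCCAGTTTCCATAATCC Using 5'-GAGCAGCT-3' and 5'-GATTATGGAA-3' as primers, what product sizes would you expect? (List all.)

137 bp, 115 bp

The forward primer GAGCAGCT matches the top strand at positions 11–18, 33–40.
The reverse primer's reverse complement is TTCCATAATC, matching at positions 138–147.
Each forward site pairs with the reverse site to give a product ending at position 147: sizes 137, 115 bp.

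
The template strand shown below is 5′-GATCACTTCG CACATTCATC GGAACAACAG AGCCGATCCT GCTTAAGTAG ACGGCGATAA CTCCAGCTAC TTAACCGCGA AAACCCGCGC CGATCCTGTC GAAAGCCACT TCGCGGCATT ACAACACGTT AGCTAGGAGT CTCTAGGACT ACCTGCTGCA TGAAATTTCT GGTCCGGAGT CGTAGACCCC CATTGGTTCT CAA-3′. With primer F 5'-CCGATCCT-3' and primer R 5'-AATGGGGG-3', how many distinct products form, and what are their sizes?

The forward primer CCGATCCT matches the top strand at positions 33–40, 90–97.
The reverse primer's reverse complement is CCCCCATT, matching at positions 187–194.
Each forward site pairs with the reverse site to give a product ending at position 194: sizes 162, 105 bp.

Two products: 162 bp, 105 bp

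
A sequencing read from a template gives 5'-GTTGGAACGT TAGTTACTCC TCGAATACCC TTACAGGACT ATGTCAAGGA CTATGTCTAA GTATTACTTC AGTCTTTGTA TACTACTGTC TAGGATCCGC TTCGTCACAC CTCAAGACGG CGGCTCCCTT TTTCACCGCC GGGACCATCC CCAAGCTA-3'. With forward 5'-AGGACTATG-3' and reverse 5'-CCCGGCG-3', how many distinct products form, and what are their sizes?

The forward primer AGGACTATG matches the top strand at positions 35–43, 47–55.
The reverse primer's reverse complement is CGCCGGG, matching at positions 137–143.
Each forward site pairs with the reverse site to give a product ending at position 143: sizes 109, 97 bp.

Two products: 109 bp, 97 bp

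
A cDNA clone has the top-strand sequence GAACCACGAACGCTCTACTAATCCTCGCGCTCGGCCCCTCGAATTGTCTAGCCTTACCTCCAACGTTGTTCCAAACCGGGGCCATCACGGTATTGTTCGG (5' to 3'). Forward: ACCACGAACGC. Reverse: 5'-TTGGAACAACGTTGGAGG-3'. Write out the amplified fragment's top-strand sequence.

5'-ACCACGAACGCTCTACTAATCCTCGCGCTCGGCCCCTCGAATTGTCTAGCCTTACCTCCAACGTTGTTCCAA-3'

The forward primer matches the template at positions 3–13.
Taking the reverse complement of TTGGAACAACGTTGGAGG gives CCTCCAACGTTGTTCCAA, found at positions 57–74 on the template; the primer anneals here to the top strand with its 3' end pointing upstream.
The product is the template from position 3 through 74 (72 bp).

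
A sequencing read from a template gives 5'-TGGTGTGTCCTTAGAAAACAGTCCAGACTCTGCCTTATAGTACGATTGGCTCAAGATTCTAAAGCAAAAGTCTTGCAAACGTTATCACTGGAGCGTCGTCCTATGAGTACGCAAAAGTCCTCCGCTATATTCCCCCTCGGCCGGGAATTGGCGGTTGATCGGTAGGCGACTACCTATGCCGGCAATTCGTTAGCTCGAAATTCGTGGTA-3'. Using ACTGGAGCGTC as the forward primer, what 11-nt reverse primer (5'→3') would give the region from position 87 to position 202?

5'-AATTTCGAGCT-3'

The product's 3' end on the top strand is position 202.
The reverse primer anneals to the top strand over positions 192–202, i.e. to AGCTCGAAATT.
Its sequence written 5'→3' is the reverse complement: AATTTCGAGCT.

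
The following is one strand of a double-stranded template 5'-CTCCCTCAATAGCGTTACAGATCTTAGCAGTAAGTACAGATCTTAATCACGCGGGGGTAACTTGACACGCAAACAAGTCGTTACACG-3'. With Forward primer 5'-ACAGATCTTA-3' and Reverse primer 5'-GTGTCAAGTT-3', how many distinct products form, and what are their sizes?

The forward primer ACAGATCTTA matches the top strand at positions 17–26, 36–45.
The reverse primer's reverse complement is AACTTGACAC, matching at positions 59–68.
Each forward site pairs with the reverse site to give a product ending at position 68: sizes 52, 33 bp.

Two products: 52 bp, 33 bp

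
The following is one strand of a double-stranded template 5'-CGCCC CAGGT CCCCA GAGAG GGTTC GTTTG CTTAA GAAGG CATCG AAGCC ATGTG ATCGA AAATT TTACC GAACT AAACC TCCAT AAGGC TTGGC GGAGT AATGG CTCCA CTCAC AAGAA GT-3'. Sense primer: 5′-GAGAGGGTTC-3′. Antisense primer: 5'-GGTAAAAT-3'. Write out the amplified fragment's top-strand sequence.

5'-GAGAGGGTTCGTTTGCTTAAGAAGGCATCGAAGCCATGTGATCGAAAATTTTACC-3'

Forward primer GAGAGGGTTC is found on the top strand at positions 16–25.
Reverse complement of the reverse primer: ATTTTACC. This occurs on the top strand at positions 63–70.
The product is the template from position 16 through 70 (55 bp).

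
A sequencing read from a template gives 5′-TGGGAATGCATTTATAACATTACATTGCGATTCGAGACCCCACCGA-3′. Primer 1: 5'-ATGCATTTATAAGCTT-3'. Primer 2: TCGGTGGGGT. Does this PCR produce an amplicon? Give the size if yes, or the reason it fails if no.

Primer 1 (ATGCATTTATAAGCTT) does not match the top strand, and its reverse complement AAGCTTATAAATGCAT does not match either.
With no annealing site for primer 1, no amplification occurs.

No product — primer 1 has no binding site in the template.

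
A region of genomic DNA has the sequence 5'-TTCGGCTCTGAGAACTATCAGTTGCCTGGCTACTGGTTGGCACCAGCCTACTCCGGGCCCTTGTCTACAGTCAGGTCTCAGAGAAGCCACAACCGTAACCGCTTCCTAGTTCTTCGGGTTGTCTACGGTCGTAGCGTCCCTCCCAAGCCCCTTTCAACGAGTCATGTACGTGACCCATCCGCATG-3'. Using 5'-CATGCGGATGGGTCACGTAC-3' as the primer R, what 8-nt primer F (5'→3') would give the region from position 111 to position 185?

The reverse primer's reverse complement GTACGTGACCCATCCGCATG matches the template at positions 166–185; the product starts at position 111.
The forward primer is identical to the top strand over positions 111–118: TCTTCGGG.

5'-TCTTCGGG-3'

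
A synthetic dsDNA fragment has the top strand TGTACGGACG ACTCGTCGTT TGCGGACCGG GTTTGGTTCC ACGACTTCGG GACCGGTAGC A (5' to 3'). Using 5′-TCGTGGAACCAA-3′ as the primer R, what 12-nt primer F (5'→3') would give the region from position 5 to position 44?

5'-CGGACGACTCGT-3'

The reverse primer's reverse complement TTGGTTCCACGA matches the template at positions 33–44; the product starts at position 5.
The forward primer is identical to the top strand over positions 5–16: CGGACGACTCGT.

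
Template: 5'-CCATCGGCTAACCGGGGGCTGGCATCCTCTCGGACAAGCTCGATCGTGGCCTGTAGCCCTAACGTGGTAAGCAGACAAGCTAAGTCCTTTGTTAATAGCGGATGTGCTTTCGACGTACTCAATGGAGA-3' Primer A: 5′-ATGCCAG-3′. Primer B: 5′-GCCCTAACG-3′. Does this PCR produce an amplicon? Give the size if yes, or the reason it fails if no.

No product — the primers' 3' ends point away from each other.

Primer A (ATGCCAG) has reverse complement CTGGCAT, which matches the top strand at positions 19–25; primer A anneals to the top strand there with its 3' end pointing upstream toward position 19.
Primer B (GCCCTAACG) matches the top strand directly at positions 56–64; it anneals to the bottom strand with its 3' end pointing downstream toward position 64.
The 3' ends diverge (primer A extends toward position 1, primer B toward position 128), so the primers never converge on a shared product.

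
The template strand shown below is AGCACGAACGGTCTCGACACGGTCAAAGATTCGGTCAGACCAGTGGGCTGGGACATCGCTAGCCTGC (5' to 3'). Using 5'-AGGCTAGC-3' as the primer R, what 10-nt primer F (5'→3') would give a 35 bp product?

5'-TCGGTCAGAC-3'

The reverse primer's reverse complement GCTAGCCT matches the template at positions 58–65, so the product ends at position 65.
A 35 bp product then starts at position 65 − 35 + 1 = 31.
The forward primer is identical to the top strand there: TCGGTCAGAC.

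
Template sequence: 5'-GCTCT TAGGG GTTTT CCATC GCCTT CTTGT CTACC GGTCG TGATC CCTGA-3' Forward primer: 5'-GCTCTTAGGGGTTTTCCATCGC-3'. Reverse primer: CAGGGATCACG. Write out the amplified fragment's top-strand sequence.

5'-GCTCTTAGGGGTTTTCCATCGCCTTCTTGTCTACCGGTCGTGATCCCTG-3'

The forward primer matches the template at positions 1–22.
Reverse complement of the reverse primer: CGTGATCCCTG. This occurs on the top strand at positions 39–49.
The product is the template from position 1 through 49 (49 bp).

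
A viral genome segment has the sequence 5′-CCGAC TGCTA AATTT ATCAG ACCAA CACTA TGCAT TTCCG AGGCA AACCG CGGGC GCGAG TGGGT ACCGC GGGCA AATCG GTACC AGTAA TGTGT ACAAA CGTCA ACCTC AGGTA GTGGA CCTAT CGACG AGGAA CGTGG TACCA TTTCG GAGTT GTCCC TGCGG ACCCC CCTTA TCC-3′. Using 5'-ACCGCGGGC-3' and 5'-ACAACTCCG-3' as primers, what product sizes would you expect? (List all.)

111 bp, 92 bp

The forward primer ACCGCGGGC matches the top strand at positions 47–55, 66–74.
The reverse primer's reverse complement is CGGAGTTGT, matching at positions 149–157.
Each forward site pairs with the reverse site to give a product ending at position 157: sizes 111, 92 bp.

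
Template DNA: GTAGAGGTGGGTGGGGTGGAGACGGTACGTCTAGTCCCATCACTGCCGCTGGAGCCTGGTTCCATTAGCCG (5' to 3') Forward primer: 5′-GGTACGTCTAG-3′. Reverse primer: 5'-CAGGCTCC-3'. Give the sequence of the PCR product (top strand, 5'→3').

The forward primer matches the template at positions 24–34.
The reverse primer's reverse complement is GGAGCCTG, which matches the template at positions 51–58.
The product is the template from position 24 through 58 (35 bp).

5'-GGTACGTCTAGTCCCATCACTGCCGCTGGAGCCTG-3'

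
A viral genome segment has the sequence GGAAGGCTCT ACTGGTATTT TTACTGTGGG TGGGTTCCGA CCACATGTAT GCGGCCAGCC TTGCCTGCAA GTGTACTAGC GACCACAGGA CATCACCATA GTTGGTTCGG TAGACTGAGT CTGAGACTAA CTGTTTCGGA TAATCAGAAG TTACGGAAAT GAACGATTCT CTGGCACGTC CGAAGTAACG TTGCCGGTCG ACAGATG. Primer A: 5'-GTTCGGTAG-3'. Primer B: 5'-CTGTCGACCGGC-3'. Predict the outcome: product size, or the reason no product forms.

Yes — a 100 bp product.

Primer A (GTTCGGTAG) matches the top strand at positions 105–113; it acts as a forward primer.
Primer B's reverse complement is GCCGGTCGACAG, matching the top strand at positions 193–204; it acts as a reverse primer.
The 3' ends face each other across positions 105–204, giving a 100 bp product.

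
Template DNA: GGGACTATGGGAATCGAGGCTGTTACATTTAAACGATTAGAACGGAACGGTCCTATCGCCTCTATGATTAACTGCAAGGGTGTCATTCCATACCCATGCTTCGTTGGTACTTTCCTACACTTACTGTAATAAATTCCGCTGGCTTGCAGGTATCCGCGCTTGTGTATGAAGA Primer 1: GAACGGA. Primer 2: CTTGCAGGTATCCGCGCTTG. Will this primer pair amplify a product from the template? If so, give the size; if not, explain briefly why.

No product — both primers anneal to the same strand and extend in the same direction.

Primer 1 (GAACGGA) matches the top strand at positions 40–46 (3' end points downstream).
Primer 2 (CTTGCAGGTATCCGCGCTTG) also matches the top strand directly, at positions 143–162 — its reverse complement CAAGCGCGGATACCTGCAAG is not present.
Both primers anneal to the bottom strand with 3' ends pointing the same way, so neither can prime synthesis back toward the other.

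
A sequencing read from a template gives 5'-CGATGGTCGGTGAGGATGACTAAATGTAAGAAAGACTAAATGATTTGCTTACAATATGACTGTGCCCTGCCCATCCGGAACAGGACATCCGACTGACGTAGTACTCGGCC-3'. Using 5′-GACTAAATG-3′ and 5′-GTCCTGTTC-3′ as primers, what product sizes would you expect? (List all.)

69 bp, 53 bp

The forward primer GACTAAATG matches the top strand at positions 18–26, 34–42.
The reverse primer's reverse complement is GAACAGGAC, matching at positions 78–86.
Each forward site pairs with the reverse site to give a product ending at position 86: sizes 69, 53 bp.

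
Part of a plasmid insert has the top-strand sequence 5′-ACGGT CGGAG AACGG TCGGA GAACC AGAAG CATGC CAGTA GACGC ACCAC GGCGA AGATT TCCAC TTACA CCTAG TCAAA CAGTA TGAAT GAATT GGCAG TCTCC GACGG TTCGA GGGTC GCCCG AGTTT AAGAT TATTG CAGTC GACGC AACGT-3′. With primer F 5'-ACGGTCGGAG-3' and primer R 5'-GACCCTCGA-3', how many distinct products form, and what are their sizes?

Two products: 120 bp, 109 bp

The forward primer ACGGTCGGAG matches the top strand at positions 1–10, 12–21.
The reverse primer's reverse complement is TCGAGGGTC, matching at positions 112–120.
Each forward site pairs with the reverse site to give a product ending at position 120: sizes 120, 109 bp.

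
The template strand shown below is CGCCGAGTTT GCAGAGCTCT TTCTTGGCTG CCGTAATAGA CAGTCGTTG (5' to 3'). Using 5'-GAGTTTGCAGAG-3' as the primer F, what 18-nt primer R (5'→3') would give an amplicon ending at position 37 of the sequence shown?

5'-ATTACGGCAGCCAAGAAA-3'

The forward primer binds at positions 5–16; the product's 3' end on the top strand is position 37.
The reverse primer anneals to the top strand over positions 20–37, i.e. to TTTCTTGGCTGCCGTAAT.
Its sequence written 5'→3' is the reverse complement: ATTACGGCAGCCAAGAAA.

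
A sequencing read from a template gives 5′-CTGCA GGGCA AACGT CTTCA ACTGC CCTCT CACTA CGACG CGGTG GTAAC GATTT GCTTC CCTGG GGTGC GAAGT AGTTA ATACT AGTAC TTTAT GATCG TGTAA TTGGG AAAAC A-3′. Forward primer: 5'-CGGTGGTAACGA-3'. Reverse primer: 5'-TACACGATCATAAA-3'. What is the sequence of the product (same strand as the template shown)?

The forward primer matches the template at positions 41–52.
The reverse primer's reverse complement is TTTATGATCGTGTA, which matches the template at positions 91–104.
The product is the template from position 41 through 104 (64 bp).

5'-CGGTGGTAACGATTTGCTTCCCTGGGGTGCGAAGTAGTTAATACTAGTACTTTATGATCGTGTA-3'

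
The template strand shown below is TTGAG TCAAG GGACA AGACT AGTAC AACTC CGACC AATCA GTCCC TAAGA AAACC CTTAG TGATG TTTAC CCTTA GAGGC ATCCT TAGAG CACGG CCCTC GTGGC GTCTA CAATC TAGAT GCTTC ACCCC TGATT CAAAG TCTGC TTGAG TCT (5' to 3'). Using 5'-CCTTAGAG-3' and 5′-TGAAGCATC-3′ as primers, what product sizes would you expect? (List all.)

56 bp, 44 bp

The forward primer CCTTAGAG matches the top strand at positions 71–78, 83–90.
The reverse primer's reverse complement is GATGCTTCA, matching at positions 118–126.
Each forward site pairs with the reverse site to give a product ending at position 126: sizes 56, 44 bp.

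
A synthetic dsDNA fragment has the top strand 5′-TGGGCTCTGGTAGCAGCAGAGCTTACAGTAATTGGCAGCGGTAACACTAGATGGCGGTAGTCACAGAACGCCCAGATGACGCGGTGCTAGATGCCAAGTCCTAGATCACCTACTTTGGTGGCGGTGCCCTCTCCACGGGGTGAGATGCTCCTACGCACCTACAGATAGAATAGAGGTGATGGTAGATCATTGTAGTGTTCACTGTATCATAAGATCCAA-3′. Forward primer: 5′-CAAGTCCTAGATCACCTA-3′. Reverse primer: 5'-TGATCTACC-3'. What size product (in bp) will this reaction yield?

95 bp

The forward primer matches the template at positions 95–112.
The reverse primer's reverse complement is GGTAGATCA, which matches the template at positions 181–189.
Amplicon spans positions 95–189: 95 bp.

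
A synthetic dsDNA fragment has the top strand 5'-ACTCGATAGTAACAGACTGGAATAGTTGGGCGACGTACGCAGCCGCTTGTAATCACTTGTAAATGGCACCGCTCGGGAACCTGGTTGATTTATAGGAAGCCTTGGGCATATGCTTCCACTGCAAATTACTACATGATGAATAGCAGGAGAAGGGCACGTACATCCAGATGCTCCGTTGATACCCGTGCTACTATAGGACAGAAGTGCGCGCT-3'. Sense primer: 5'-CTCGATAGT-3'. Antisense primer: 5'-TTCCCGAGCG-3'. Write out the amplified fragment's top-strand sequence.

5'-CTCGATAGTAACAGACTGGAATAGTTGGGCGACGTACGCAGCCGCTTGTAATCACTTGTAAATGGCACCGCTCGGGAA-3'

Forward primer CTCGATAGT is found on the top strand at positions 2–10.
The reverse primer's reverse complement is CGCTCGGGAA, which matches the template at positions 70–79.
The product is the template from position 2 through 79 (78 bp).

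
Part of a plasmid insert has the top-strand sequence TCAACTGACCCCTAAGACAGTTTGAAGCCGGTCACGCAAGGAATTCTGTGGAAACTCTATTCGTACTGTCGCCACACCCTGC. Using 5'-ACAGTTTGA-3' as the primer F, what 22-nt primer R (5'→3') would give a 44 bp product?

5'-ATAGAGTTTCCACAGAATTCCT-3'

The forward primer binds at positions 17–25, so a 44 bp product ends at position 17 + 44 − 1 = 60.
The reverse primer anneals to the top strand over positions 39–60, i.e. to AGGAATTCTGTGGAAACTCTAT.
Its sequence written 5'→3' is the reverse complement: ATAGAGTTTCCACAGAATTCCT.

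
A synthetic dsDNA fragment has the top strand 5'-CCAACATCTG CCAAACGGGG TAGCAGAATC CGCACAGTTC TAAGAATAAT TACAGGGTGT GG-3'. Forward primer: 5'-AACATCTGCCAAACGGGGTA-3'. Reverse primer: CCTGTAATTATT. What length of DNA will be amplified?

54 bp

The forward primer matches the template at positions 3–22.
The reverse primer's reverse complement is AATAATTACAGG, which matches the template at positions 45–56.
Product length = (reverse-primer end) − (forward-primer start) + 1 = 56 − 3 + 1 = 54 bp.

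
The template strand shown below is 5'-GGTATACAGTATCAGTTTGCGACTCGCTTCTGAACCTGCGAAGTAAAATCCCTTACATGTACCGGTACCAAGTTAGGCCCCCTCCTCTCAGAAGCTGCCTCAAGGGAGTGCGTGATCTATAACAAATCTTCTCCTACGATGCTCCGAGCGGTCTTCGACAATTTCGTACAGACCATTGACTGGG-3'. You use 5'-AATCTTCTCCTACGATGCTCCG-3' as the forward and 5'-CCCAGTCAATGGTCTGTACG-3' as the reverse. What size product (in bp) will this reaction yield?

60 bp

The forward primer matches the template at positions 125–146.
Taking the reverse complement of CCCAGTCAATGGTCTGTACG gives CGTACAGACCATTGACTGGG, found at positions 165–184 on the template; the primer anneals here to the top strand with its 3' end pointing upstream.
Product length = (reverse-primer end) − (forward-primer start) + 1 = 184 − 125 + 1 = 60 bp.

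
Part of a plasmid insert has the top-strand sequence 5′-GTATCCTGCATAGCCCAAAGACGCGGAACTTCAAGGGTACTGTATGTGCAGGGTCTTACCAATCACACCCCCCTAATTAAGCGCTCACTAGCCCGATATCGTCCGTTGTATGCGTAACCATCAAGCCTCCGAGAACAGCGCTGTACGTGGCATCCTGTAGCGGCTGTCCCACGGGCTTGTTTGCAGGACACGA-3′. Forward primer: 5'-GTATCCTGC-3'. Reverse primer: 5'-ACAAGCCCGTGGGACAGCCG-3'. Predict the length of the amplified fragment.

The forward primer matches the template at positions 1–9.
The reverse primer's reverse complement is CGGCTGTCCCACGGGCTTGT, which matches the template at positions 161–180.
Product length = (reverse-primer end) − (forward-primer start) + 1 = 180 − 1 + 1 = 180 bp.

180 bp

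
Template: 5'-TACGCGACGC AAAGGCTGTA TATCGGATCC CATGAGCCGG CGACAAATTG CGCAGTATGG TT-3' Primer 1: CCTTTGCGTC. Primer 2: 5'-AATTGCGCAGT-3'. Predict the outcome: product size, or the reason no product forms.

No product — the primers' 3' ends point away from each other.

Primer 1 (CCTTTGCGTC) has reverse complement GACGCAAAGG, which matches the top strand at positions 6–15; primer 1 anneals to the top strand there with its 3' end pointing upstream toward position 6.
Primer 2 (AATTGCGCAGT) matches the top strand directly at positions 46–56; it anneals to the bottom strand with its 3' end pointing downstream toward position 56.
The 3' ends diverge (primer 1 extends toward position 1, primer 2 toward position 62), so the primers never converge on a shared product.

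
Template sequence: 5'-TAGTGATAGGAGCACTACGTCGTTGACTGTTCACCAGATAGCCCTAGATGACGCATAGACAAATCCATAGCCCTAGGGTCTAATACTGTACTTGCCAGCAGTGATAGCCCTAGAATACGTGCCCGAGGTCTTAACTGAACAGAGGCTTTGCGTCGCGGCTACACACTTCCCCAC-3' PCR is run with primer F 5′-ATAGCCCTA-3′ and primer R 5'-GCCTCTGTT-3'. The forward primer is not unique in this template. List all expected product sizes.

The forward primer ATAGCCCTA matches the top strand at positions 38–46, 67–75, 104–112.
The reverse primer's reverse complement is AACAGAGGC, matching at positions 138–146.
Each forward site pairs with the reverse site to give a product ending at position 146: sizes 109, 80, 43 bp.

109 bp, 80 bp, 43 bp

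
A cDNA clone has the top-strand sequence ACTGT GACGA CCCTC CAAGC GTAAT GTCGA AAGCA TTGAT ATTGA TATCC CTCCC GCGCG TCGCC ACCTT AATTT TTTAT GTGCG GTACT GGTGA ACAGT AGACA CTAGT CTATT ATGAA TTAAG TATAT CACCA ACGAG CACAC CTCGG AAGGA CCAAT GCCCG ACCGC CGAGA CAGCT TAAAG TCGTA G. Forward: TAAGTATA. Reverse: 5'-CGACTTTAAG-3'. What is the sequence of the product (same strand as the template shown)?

5'-TAAGTATATCACCAACGAGCACACCTCGGAAGGACCAATGCCCGACCGCCGAGACAGCTTAAAGTCG-3'

Scanning the template, TAAGTATA occurs at positions 122–129; this primer anneals to the bottom strand there with its 3' end pointing downstream.
The reverse primer's reverse complement is CTTAAAGTCG, which matches the template at positions 179–188.
The product is the template from position 122 through 188 (67 bp).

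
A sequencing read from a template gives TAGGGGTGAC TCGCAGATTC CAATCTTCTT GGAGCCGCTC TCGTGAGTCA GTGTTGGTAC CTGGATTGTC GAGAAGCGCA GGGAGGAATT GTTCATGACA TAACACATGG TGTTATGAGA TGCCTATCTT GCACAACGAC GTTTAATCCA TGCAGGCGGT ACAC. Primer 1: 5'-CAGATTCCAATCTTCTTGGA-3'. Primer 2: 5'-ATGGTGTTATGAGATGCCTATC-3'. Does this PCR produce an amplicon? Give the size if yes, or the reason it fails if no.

Primer 1 (CAGATTCCAATCTTCTTGGA) matches the top strand at positions 14–33 (3' end points downstream).
Primer 2 (ATGGTGTTATGAGATGCCTATC) also matches the top strand directly, at positions 107–128 — its reverse complement GATAGGCATCTCATAACACCAT is not present.
Both primers anneal to the bottom strand with 3' ends pointing the same way, so neither can prime synthesis back toward the other.

No product — both primers anneal to the same strand and extend in the same direction.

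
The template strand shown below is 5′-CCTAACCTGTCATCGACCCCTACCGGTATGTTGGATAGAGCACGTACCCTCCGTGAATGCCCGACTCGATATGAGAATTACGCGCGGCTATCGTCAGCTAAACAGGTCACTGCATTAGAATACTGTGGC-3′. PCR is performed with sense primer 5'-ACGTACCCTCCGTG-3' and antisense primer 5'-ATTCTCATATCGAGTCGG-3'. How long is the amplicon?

The forward primer matches the template at positions 42–55.
The reverse primer's reverse complement is CCGACTCGATATGAGAAT, which matches the template at positions 61–78.
The product runs from position 42 to position 78, so its length is 78 − 42 + 1 = 37 bp.

37 bp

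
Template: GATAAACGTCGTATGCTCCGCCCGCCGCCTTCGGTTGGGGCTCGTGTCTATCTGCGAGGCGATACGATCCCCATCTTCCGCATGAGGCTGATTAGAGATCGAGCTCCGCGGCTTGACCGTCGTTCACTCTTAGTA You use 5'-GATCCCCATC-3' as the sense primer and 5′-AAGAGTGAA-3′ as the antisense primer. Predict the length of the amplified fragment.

66 bp

The forward primer matches the template at positions 66–75.
Taking the reverse complement of AAGAGTGAA gives TTCACTCTT, found at positions 123–131 on the template; the primer anneals here to the top strand with its 3' end pointing upstream.
Product length = (reverse-primer end) − (forward-primer start) + 1 = 131 − 66 + 1 = 66 bp.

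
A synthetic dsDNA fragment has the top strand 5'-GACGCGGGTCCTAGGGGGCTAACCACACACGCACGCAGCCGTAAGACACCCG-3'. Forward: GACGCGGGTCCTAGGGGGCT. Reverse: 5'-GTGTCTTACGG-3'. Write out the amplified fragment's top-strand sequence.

The forward primer matches the template at positions 1–20.
The reverse primer's reverse complement is CCGTAAGACAC, which matches the template at positions 39–49.
The product is the template from position 1 through 49 (49 bp).

5'-GACGCGGGTCCTAGGGGGCTAACCACACACGCACGCAGCCGTAAGACAC-3'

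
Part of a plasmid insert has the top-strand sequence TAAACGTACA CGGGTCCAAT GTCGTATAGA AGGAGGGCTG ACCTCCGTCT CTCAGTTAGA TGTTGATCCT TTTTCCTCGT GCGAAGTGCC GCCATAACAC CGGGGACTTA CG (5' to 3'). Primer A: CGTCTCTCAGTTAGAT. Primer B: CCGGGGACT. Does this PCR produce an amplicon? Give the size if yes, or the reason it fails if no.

Primer A (CGTCTCTCAGTTAGAT) matches the top strand at positions 46–61 (3' end points downstream).
Primer B (CCGGGGACT) also matches the top strand directly, at positions 100–108 — its reverse complement AGTCCCCGG is not present.
Both primers anneal to the bottom strand with 3' ends pointing the same way, so neither can prime synthesis back toward the other.

No product — both primers anneal to the same strand and extend in the same direction.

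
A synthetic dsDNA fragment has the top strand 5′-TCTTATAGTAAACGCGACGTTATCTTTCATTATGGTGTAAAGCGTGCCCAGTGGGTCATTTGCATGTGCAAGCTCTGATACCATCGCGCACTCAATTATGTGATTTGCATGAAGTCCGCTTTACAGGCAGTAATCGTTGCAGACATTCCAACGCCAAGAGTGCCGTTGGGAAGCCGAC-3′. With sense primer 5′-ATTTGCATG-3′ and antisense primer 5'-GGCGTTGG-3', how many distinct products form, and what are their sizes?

Two products: 98 bp, 53 bp

The forward primer ATTTGCATG matches the top strand at positions 58–66, 103–111.
The reverse primer's reverse complement is CCAACGCC, matching at positions 148–155.
Each forward site pairs with the reverse site to give a product ending at position 155: sizes 98, 53 bp.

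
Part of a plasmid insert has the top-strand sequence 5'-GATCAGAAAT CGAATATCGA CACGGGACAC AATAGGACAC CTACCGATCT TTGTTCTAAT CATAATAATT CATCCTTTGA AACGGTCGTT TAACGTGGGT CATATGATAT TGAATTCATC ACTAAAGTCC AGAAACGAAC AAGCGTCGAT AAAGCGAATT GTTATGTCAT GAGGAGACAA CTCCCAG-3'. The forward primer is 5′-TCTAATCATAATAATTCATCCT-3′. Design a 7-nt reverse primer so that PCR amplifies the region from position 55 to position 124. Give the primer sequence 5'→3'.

5'-TAGTGAT-3'

The product's 3' end on the top strand is position 124.
The reverse primer anneals to the top strand over positions 118–124, i.e. to ATCACTA.
Its sequence written 5'→3' is the reverse complement: TAGTGAT.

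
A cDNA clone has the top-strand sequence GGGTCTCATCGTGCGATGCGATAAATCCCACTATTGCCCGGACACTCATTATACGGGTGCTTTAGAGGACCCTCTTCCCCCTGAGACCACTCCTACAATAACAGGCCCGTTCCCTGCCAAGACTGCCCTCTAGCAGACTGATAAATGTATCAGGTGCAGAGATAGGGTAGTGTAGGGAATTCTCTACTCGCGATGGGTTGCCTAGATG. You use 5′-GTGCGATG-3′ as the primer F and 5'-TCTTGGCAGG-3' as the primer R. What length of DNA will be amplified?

112 bp

Forward primer GTGCGATG is found on the top strand at positions 11–18.
Taking the reverse complement of TCTTGGCAGG gives CCTGCCAAGA, found at positions 113–122 on the template; the primer anneals here to the top strand with its 3' end pointing upstream.
Product length = (reverse-primer end) − (forward-primer start) + 1 = 122 − 11 + 1 = 112 bp.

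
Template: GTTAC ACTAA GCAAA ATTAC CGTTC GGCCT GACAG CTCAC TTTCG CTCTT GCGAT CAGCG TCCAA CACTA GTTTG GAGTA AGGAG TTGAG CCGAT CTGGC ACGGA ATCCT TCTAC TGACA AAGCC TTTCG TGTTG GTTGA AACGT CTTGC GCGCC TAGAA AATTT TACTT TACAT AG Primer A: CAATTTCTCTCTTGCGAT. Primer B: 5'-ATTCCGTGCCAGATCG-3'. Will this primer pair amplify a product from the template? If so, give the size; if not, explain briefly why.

No product — primer A has no binding site in the template.

Primer A (CAATTTCTCTCTTGCGAT) does not match the top strand, and its reverse complement ATCGCAAGAGAGAAATTG does not match either.
With no annealing site for primer A, no amplification occurs.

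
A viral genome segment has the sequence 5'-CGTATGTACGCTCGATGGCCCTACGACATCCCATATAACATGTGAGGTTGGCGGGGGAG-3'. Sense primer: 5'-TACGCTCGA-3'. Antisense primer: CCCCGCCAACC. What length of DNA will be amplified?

The forward primer matches the template at positions 7–15.
The reverse primer's reverse complement is GGTTGGCGGGG, which matches the template at positions 46–56.
Product length = (reverse-primer end) − (forward-primer start) + 1 = 56 − 7 + 1 = 50 bp.

50 bp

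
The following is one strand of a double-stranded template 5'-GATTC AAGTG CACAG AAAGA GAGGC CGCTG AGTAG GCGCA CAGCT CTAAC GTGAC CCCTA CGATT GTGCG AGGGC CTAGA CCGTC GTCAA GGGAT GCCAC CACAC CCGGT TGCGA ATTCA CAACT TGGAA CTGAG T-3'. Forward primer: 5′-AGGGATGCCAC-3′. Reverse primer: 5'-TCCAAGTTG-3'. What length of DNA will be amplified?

40 bp

The forward primer matches the template at positions 90–100.
Reverse complement of the reverse primer: CAACTTGGA. This occurs on the top strand at positions 121–129.
Product length = (reverse-primer end) − (forward-primer start) + 1 = 129 − 90 + 1 = 40 bp.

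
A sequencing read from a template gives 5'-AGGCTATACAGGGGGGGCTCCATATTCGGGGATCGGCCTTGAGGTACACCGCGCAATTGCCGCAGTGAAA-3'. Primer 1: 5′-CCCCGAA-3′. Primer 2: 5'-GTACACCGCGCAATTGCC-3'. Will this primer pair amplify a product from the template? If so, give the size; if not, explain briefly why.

No product — the primers' 3' ends point away from each other.

Primer 1 (CCCCGAA) has reverse complement TTCGGGG, which matches the top strand at positions 25–31; primer 1 anneals to the top strand there with its 3' end pointing upstream toward position 25.
Primer 2 (GTACACCGCGCAATTGCC) matches the top strand directly at positions 44–61; it anneals to the bottom strand with its 3' end pointing downstream toward position 61.
The 3' ends diverge (primer 1 extends toward position 1, primer 2 toward position 70), so the primers never converge on a shared product.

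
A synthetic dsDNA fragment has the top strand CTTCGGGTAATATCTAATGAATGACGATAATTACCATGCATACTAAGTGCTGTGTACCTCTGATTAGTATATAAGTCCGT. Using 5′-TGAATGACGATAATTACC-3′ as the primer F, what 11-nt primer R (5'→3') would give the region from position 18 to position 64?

5'-ATCAGAGGTAC-3'

The product's 3' end on the top strand is position 64.
The reverse primer anneals to the top strand over positions 54–64, i.e. to GTACCTCTGAT.
Its sequence written 5'→3' is the reverse complement: ATCAGAGGTAC.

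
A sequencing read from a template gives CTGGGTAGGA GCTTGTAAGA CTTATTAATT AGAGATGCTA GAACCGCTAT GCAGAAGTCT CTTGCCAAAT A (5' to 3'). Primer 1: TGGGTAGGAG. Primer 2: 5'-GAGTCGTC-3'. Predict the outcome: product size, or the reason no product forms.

No product — primer 2 has no binding site in the template.

Primer 2 (GAGTCGTC) does not match the top strand, and its reverse complement GACGACTC does not match either.
With no annealing site for primer 2, no amplification occurs.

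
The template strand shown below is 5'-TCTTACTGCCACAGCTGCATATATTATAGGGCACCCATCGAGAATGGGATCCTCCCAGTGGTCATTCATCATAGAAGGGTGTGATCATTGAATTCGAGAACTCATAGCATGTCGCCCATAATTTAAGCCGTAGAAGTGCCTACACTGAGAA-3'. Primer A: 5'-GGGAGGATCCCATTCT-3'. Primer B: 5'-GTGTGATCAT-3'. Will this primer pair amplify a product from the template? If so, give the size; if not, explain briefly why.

No product — the primers' 3' ends point away from each other.

Primer A (GGGAGGATCCCATTCT) has reverse complement AGAATGGGATCCTCCC, which matches the top strand at positions 41–56; primer A anneals to the top strand there with its 3' end pointing upstream toward position 41.
Primer B (GTGTGATCAT) matches the top strand directly at positions 79–88; it anneals to the bottom strand with its 3' end pointing downstream toward position 88.
The 3' ends diverge (primer A extends toward position 1, primer B toward position 151), so the primers never converge on a shared product.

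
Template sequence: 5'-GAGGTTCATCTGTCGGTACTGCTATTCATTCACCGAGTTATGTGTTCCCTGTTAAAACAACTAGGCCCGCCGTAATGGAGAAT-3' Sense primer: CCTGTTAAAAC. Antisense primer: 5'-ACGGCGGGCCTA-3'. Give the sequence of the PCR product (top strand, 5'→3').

5'-CCTGTTAAAACAACTAGGCCCGCCGT-3'

The forward primer matches the template at positions 48–58.
Taking the reverse complement of ACGGCGGGCCTA gives TAGGCCCGCCGT, found at positions 62–73 on the template; the primer anneals here to the top strand with its 3' end pointing upstream.
The product is the template from position 48 through 73 (26 bp).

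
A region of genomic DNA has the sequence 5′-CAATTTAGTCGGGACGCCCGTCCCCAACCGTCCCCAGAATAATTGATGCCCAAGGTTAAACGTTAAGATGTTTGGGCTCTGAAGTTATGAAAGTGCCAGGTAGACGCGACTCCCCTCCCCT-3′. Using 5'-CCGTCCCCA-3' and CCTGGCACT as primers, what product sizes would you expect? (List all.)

83 bp, 73 bp

The forward primer CCGTCCCCA matches the top strand at positions 18–26, 28–36.
The reverse primer's reverse complement is AGTGCCAGG, matching at positions 92–100.
Each forward site pairs with the reverse site to give a product ending at position 100: sizes 83, 73 bp.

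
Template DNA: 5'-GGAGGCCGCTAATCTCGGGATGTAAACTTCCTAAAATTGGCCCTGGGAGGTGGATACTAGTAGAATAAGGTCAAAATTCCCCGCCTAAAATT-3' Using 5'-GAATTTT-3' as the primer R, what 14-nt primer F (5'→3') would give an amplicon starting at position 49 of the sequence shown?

The reverse primer's reverse complement AAAATTC matches the template at positions 73–79; the product starts at position 49.
The forward primer is identical to the top strand over positions 49–62: GGTGGATACTAGTA.

5'-GGTGGATACTAGTA-3'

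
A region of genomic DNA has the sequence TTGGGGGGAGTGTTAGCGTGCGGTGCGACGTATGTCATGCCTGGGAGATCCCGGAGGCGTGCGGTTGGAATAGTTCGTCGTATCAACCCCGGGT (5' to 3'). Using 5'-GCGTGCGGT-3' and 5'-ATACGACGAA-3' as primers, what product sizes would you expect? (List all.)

68 bp, 27 bp

The forward primer GCGTGCGGT matches the top strand at positions 16–24, 57–65.
The reverse primer's reverse complement is TTCGTCGTAT, matching at positions 74–83.
Each forward site pairs with the reverse site to give a product ending at position 83: sizes 68, 27 bp.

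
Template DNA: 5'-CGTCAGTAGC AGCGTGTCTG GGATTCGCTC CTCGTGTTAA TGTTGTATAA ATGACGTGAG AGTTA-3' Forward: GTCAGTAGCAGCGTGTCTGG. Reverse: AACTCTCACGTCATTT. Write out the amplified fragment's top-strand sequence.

Forward primer GTCAGTAGCAGCGTGTCTGG is found on the top strand at positions 2–21.
Reverse complement of the reverse primer: AAATGACGTGAGAGTT. This occurs on the top strand at positions 49–64.
The product is the template from position 2 through 64 (63 bp).

5'-GTCAGTAGCAGCGTGTCTGGGATTCGCTCCTCGTGTTAATGTTGTATAAATGACGTGAGAGTT-3'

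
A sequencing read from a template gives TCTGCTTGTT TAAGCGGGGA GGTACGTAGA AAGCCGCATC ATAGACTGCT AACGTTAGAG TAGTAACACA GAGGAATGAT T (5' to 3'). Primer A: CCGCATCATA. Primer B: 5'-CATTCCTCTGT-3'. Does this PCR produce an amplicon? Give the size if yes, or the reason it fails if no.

Yes — a 45 bp product.

Primer A (CCGCATCATA) matches the top strand at positions 34–43; it acts as a forward primer.
Primer B's reverse complement is ACAGAGGAATG, matching the top strand at positions 68–78; it acts as a reverse primer.
The 3' ends face each other across positions 34–78, giving a 45 bp product.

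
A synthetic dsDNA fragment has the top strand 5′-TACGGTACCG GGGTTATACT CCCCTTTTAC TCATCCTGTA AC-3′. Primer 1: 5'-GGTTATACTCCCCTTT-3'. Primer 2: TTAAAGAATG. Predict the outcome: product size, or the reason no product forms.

Primer 2 (TTAAAGAATG) does not match the top strand, and its reverse complement CATTCTTTAA does not match either.
With no annealing site for primer 2, no amplification occurs.

No product — primer 2 has no binding site in the template.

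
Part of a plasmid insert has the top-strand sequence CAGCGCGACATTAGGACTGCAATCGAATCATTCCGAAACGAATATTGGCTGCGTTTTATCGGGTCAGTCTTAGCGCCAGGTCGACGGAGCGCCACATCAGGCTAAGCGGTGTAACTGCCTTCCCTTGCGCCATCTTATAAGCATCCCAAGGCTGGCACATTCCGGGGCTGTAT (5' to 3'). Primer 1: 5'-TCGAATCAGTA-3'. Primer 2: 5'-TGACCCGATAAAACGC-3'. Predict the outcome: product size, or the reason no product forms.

Primer 1 (TCGAATCAGTA) does not match the top strand, and its reverse complement TACTGATTCGA does not match either.
With no annealing site for primer 1, no amplification occurs.

No product — primer 1 has no binding site in the template.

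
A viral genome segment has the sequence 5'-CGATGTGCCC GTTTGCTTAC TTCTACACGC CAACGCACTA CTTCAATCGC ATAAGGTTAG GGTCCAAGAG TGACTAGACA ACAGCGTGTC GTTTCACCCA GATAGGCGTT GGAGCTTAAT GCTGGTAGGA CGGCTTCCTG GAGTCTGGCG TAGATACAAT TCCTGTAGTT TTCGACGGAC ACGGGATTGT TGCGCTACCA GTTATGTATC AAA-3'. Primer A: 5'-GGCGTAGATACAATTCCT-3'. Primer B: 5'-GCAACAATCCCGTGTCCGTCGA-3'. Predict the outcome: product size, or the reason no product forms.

Primer A (GGCGTAGATACAATTCCT) matches the top strand at positions 147–164; it acts as a forward primer.
Primer B's reverse complement is TCGACGGACACGGGATTGTTGC, matching the top strand at positions 172–193; it acts as a reverse primer.
The 3' ends face each other across positions 147–193, giving a 47 bp product.

Yes — a 47 bp product.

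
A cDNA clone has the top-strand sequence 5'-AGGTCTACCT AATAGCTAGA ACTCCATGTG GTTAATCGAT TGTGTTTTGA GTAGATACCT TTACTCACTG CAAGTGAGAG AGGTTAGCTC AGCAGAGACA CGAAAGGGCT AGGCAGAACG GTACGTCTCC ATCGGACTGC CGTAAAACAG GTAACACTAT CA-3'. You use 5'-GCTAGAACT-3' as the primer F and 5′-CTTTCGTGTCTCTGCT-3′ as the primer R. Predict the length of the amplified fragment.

92 bp

Scanning the template, GCTAGAACT occurs at positions 15–23; this primer anneals to the bottom strand there with its 3' end pointing downstream.
The reverse primer's reverse complement is AGCAGAGACACGAAAG, which matches the template at positions 91–106.
Amplicon spans positions 15–106: 92 bp.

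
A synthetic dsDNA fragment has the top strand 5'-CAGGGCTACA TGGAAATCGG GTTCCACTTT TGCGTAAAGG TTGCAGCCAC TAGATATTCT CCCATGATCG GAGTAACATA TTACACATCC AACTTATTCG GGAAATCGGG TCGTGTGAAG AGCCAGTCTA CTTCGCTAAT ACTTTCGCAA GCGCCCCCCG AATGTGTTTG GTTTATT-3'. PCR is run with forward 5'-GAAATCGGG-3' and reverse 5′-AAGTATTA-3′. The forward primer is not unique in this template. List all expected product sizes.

The forward primer GAAATCGGG matches the top strand at positions 13–21, 102–110.
The reverse primer's reverse complement is TAATACTT, matching at positions 137–144.
Each forward site pairs with the reverse site to give a product ending at position 144: sizes 132, 43 bp.

132 bp, 43 bp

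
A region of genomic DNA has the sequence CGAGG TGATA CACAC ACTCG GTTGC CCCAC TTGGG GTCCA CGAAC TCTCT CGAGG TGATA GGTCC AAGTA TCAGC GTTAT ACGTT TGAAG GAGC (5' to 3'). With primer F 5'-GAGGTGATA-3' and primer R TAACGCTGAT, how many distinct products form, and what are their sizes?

The forward primer GAGGTGATA matches the top strand at positions 2–10, 52–60.
The reverse primer's reverse complement is ATCAGCGTTA, matching at positions 70–79.
Each forward site pairs with the reverse site to give a product ending at position 79: sizes 78, 28 bp.

Two products: 78 bp, 28 bp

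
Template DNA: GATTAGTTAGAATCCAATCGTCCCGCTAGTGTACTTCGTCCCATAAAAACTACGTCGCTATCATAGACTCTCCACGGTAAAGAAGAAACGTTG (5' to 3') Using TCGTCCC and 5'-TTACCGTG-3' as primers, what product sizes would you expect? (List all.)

63 bp, 45 bp

The forward primer TCGTCCC matches the top strand at positions 18–24, 36–42.
The reverse primer's reverse complement is CACGGTAA, matching at positions 73–80.
Each forward site pairs with the reverse site to give a product ending at position 80: sizes 63, 45 bp.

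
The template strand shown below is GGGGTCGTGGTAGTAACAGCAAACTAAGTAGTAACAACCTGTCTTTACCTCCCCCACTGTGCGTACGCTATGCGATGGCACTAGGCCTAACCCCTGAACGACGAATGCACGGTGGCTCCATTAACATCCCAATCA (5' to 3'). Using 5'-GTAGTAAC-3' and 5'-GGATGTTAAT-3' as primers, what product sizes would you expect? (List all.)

120 bp, 102 bp

The forward primer GTAGTAAC matches the top strand at positions 10–17, 28–35.
The reverse primer's reverse complement is ATTAACATCC, matching at positions 120–129.
Each forward site pairs with the reverse site to give a product ending at position 129: sizes 120, 102 bp.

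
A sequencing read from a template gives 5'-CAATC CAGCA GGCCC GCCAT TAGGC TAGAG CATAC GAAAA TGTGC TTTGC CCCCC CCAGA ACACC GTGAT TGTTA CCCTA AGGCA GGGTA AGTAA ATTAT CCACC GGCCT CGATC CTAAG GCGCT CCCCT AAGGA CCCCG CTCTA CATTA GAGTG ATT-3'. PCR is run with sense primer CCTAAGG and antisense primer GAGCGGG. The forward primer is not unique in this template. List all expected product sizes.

The forward primer CCTAAGG matches the top strand at positions 77–83, 115–121, 128–134.
The reverse primer's reverse complement is CCCGCTC, matching at positions 137–143.
Each forward site pairs with the reverse site to give a product ending at position 143: sizes 67, 29, 16 bp.

67 bp, 29 bp, 16 bp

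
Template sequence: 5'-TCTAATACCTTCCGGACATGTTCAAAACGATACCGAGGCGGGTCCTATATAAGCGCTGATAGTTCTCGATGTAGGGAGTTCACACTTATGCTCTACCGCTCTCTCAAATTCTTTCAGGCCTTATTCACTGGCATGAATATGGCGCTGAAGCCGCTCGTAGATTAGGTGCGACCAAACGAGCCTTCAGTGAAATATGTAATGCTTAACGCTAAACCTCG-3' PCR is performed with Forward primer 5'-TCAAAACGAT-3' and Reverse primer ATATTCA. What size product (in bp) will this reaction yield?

Scanning the template, TCAAAACGAT occurs at positions 22–31; this primer anneals to the bottom strand there with its 3' end pointing downstream.
Taking the reverse complement of ATATTCA gives TGAATAT, found at positions 134–140 on the template; the primer anneals here to the top strand with its 3' end pointing upstream.
The product runs from position 22 to position 140, so its length is 140 − 22 + 1 = 119 bp.

119 bp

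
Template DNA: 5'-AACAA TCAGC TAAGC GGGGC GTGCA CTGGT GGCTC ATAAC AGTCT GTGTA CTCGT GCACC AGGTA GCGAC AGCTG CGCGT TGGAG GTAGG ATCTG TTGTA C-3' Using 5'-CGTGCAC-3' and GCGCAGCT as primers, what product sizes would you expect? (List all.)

The forward primer CGTGCAC matches the top strand at positions 20–26, 53–59.
The reverse primer's reverse complement is AGCTGCGC, matching at positions 71–78.
Each forward site pairs with the reverse site to give a product ending at position 78: sizes 59, 26 bp.

59 bp, 26 bp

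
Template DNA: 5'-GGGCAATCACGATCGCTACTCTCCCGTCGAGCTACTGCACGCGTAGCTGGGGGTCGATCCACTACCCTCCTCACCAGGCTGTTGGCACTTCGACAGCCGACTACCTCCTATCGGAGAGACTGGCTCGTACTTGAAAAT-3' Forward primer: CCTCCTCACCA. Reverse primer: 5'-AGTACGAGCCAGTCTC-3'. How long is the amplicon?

The forward primer matches the template at positions 66–76.
Taking the reverse complement of AGTACGAGCCAGTCTC gives GAGACTGGCTCGTACT, found at positions 116–131 on the template; the primer anneals here to the top strand with its 3' end pointing upstream.
Product length = (reverse-primer end) − (forward-primer start) + 1 = 131 − 66 + 1 = 66 bp.

66 bp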